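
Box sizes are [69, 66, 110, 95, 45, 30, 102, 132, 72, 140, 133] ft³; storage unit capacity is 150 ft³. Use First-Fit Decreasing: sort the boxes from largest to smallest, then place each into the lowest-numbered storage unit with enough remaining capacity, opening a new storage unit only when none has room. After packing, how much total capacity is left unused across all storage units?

Sorted descending: 140, 133, 132, 110, 102, 95, 72, 69, 66, 45, 30.
140 ft³ → storage unit 1 (remaining 10 ft³)
133 ft³ → storage unit 2 (remaining 17 ft³)
132 ft³ → storage unit 3 (remaining 18 ft³)
110 ft³ → storage unit 4 (remaining 40 ft³)
102 ft³ → storage unit 5 (remaining 48 ft³)
95 ft³ → storage unit 6 (remaining 55 ft³)
72 ft³ → storage unit 7 (remaining 78 ft³)
69 ft³ → storage unit 7 (remaining 9 ft³)
66 ft³ → storage unit 8 (remaining 84 ft³)
45 ft³ → storage unit 5 (remaining 3 ft³)
30 ft³ → storage unit 4 (remaining 10 ft³)
8 storage units × 150 ft³ = 1200 ft³; used 994 ft³; unused 206 ft³.

206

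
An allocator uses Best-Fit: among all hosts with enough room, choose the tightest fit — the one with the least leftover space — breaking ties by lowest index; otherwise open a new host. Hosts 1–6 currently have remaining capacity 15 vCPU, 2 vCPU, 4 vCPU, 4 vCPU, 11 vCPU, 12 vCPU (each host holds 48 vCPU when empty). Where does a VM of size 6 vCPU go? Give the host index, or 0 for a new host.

5

Hosts with room: host 1 (15 vCPU), host 5 (11 vCPU), host 6 (12 vCPU).
Tightest fit is host 5 with 11 vCPU free.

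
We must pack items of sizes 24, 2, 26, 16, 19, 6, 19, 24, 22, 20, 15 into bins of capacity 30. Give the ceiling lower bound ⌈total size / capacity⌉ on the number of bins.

7

Total size = 24 + 2 + 26 + 16 + 19 + 6 + 19 + 24 + 22 + 20 + 15 = 193.
⌈193 / 30⌉ = 7.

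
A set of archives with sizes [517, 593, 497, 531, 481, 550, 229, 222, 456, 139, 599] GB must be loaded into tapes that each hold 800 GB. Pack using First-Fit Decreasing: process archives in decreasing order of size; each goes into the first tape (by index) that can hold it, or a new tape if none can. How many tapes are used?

8

Sorted descending: 599, 593, 550, 531, 517, 497, 481, 456, 229, 222, 139.
599 GB → tape 1 (remaining 201 GB)
593 GB → tape 2 (remaining 207 GB)
550 GB → tape 3 (remaining 250 GB)
531 GB → tape 4 (remaining 269 GB)
517 GB → tape 5 (remaining 283 GB)
497 GB → tape 6 (remaining 303 GB)
481 GB → tape 7 (remaining 319 GB)
456 GB → tape 8 (remaining 344 GB)
229 GB → tape 3 (remaining 21 GB)
222 GB → tape 4 (remaining 47 GB)
139 GB → tape 1 (remaining 62 GB)
Final tapes: [599,139] [593] [550,229] [531,222] [517] [497] [481] [456].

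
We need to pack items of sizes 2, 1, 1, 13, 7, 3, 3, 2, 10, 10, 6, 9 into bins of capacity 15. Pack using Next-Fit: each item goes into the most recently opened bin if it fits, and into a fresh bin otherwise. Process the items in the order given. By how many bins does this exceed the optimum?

Next-Fit: [2,1,1] [13] [7,3,3,2] [10] [10] [6,9] → 6 bins.
Total size 67; any packing needs at least ⌈67/15⌉ = 5 bins.
An optimal packing achieves that bound: [13,2] [10,3,2] [10,3,1,1] [9,6] [7] → 5 bins.
Excess: 6 − 5 = 1.

1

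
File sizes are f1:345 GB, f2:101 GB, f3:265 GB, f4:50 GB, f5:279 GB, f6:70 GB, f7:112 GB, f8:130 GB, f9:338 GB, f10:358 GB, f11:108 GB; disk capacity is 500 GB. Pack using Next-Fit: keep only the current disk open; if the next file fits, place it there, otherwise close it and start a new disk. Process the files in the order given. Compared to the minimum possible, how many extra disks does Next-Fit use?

0

Next-Fit: [345,101] [265,50] [279,70,112] [130,338] [358,108] → 5 disks.
Total size 2156 GB; any packing needs at least ⌈2156/500⌉ = 5 disks.
So 5 is already optimal.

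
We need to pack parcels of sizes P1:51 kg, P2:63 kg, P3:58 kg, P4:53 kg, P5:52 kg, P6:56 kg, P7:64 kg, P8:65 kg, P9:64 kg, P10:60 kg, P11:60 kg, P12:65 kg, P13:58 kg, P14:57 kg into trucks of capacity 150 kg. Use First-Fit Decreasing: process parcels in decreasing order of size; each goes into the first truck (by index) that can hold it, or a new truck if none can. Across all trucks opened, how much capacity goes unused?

Sorted descending: 65, 65, 64, 64, 63, 60, 60, 58, 58, 57, 56, 53, 52, 51.
Put 65 kg in truck 1; 85 kg remain.
Put 65 kg in truck 1; 20 kg remain.
Put 64 kg in truck 2; 86 kg remain.
Put 64 kg in truck 2; 22 kg remain.
Put 63 kg in truck 3; 87 kg remain.
Put 60 kg in truck 3; 27 kg remain.
Put 60 kg in truck 4; 90 kg remain.
Put 58 kg in truck 4; 32 kg remain.
Put 58 kg in truck 5; 92 kg remain.
Put 57 kg in truck 5; 35 kg remain.
Put 56 kg in truck 6; 94 kg remain.
Put 53 kg in truck 6; 41 kg remain.
Put 52 kg in truck 7; 98 kg remain.
Put 51 kg in truck 7; 47 kg remain.
7 trucks × 150 kg = 1050 kg; used 826 kg; unused 224 kg.

224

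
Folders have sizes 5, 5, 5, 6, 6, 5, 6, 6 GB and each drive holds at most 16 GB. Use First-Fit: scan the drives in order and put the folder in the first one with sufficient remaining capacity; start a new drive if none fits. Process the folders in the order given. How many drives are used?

4 drives

drive 1: place 5 GB, 11 GB left
drive 1: place 5 GB, 6 GB left
drive 1: place 5 GB, 1 GB left
drive 2: place 6 GB, 10 GB left
drive 2: place 6 GB, 4 GB left
drive 3: place 5 GB, 11 GB left
drive 3: place 6 GB, 5 GB left
drive 4: place 6 GB, 10 GB left
Final drives: [5,5,5] [6,6] [5,6] [6].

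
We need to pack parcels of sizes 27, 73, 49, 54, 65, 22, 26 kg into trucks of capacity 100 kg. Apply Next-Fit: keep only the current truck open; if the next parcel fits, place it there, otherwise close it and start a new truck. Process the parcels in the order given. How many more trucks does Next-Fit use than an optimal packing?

1

Next-Fit: [27,73] [49] [54] [65,22] [26] → 5 trucks.
Total size 316 kg; any packing needs at least ⌈316/100⌉ = 4 trucks.
An optimal packing achieves that bound: [73,27] [65,26] [54,22] [49] → 4 trucks.
Excess: 5 − 4 = 1.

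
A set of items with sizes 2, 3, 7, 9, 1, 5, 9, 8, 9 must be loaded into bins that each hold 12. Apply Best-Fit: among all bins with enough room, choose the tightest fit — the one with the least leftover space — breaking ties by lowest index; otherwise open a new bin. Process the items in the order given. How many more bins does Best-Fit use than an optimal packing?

1

Best-Fit: [2,3,7] [9,1] [5] [9] [8] [9] → 6 bins.
Total size 53; any packing needs at least ⌈53/12⌉ = 5 bins.
An optimal packing achieves that bound: [9,3] [9,2,1] [9] [8] [7,5] → 5 bins.
Excess: 6 − 5 = 1.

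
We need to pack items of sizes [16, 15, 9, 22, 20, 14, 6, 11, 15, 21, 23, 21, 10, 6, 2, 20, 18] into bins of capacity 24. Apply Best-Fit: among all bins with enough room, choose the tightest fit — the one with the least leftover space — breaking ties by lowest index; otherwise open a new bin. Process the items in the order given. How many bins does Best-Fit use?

bin 1: place 16, 8 left
bin 2: place 15, 9 left
bin 2: place 9, 0 left
bin 3: place 22, 2 left
bin 4: place 20, 4 left
bin 5: place 14, 10 left
bin 1: place 6, 2 left
bin 6: place 11, 13 left
bin 7: place 15, 9 left
bin 8: place 21, 3 left
bin 9: place 23, 1 left
bin 10: place 21, 3 left
bin 5: place 10, 0 left
bin 7: place 6, 3 left
bin 1: place 2, 0 left
bin 11: place 20, 4 left
bin 12: place 18, 6 left

12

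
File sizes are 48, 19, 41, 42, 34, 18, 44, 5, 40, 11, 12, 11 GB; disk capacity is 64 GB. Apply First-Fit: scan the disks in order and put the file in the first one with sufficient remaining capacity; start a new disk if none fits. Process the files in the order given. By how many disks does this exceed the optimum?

0

First-Fit: [48,5,11] [19,41] [42,18] [34,12,11] [44] [40] → 6 disks.
Total size 325 GB; any packing needs at least ⌈325/64⌉ = 6 disks.
So 6 is already optimal.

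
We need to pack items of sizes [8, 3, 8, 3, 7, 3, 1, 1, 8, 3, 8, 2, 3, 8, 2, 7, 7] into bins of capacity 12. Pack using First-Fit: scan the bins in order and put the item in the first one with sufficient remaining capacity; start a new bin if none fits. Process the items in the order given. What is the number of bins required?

8 → bin 1 (remaining 4)
3 → bin 1 (remaining 1)
8 → bin 2 (remaining 4)
3 → bin 2 (remaining 1)
7 → bin 3 (remaining 5)
3 → bin 3 (remaining 2)
1 → bin 1 (remaining 0)
1 → bin 2 (remaining 0)
8 → bin 4 (remaining 4)
3 → bin 4 (remaining 1)
8 → bin 5 (remaining 4)
2 → bin 3 (remaining 0)
3 → bin 5 (remaining 1)
8 → bin 6 (remaining 4)
2 → bin 6 (remaining 2)
7 → bin 7 (remaining 5)
7 → bin 8 (remaining 5)

8 bins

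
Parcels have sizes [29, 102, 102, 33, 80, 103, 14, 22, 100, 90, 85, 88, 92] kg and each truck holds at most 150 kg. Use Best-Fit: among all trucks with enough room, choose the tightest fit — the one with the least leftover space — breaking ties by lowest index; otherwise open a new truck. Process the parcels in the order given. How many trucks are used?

29 kg → truck 1 (remaining 121 kg)
102 kg → truck 1 (remaining 19 kg)
102 kg → truck 2 (remaining 48 kg)
33 kg → truck 2 (remaining 15 kg)
80 kg → truck 3 (remaining 70 kg)
103 kg → truck 4 (remaining 47 kg)
14 kg → truck 2 (remaining 1 kg)
22 kg → truck 4 (remaining 25 kg)
100 kg → truck 5 (remaining 50 kg)
90 kg → truck 6 (remaining 60 kg)
85 kg → truck 7 (remaining 65 kg)
88 kg → truck 8 (remaining 62 kg)
92 kg → truck 9 (remaining 58 kg)
Final trucks: [29,102] [102,33,14] [80] [103,22] [100] [90] [85] [88] [92].

9 trucks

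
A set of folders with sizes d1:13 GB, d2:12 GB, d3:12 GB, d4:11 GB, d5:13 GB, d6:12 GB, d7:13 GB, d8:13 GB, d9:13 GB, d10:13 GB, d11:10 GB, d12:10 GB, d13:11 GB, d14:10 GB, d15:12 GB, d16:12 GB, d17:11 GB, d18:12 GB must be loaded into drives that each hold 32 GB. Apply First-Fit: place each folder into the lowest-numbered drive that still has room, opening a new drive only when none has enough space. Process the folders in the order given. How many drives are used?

Put d1 (13 GB) in drive 1; 19 GB remain.
Put d2 (12 GB) in drive 1; 7 GB remain.
Put d3 (12 GB) in drive 2; 20 GB remain.
Put d4 (11 GB) in drive 2; 9 GB remain.
Put d5 (13 GB) in drive 3; 19 GB remain.
Put d6 (12 GB) in drive 3; 7 GB remain.
Put d7 (13 GB) in drive 4; 19 GB remain.
Put d8 (13 GB) in drive 4; 6 GB remain.
Put d9 (13 GB) in drive 5; 19 GB remain.
Put d10 (13 GB) in drive 5; 6 GB remain.
Put d11 (10 GB) in drive 6; 22 GB remain.
Put d12 (10 GB) in drive 6; 12 GB remain.
Put d13 (11 GB) in drive 6; 1 GB remain.
Put d14 (10 GB) in drive 7; 22 GB remain.
Put d15 (12 GB) in drive 7; 10 GB remain.
Put d16 (12 GB) in drive 8; 20 GB remain.
Put d17 (11 GB) in drive 8; 9 GB remain.
Put d18 (12 GB) in drive 9; 20 GB remain.

9 drives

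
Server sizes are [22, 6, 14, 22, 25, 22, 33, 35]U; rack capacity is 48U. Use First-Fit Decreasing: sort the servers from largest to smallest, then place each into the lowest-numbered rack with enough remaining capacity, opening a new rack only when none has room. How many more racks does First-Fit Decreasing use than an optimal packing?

0

First-Fit Decreasing: [35,6] [33,14] [25,22] [22,22] → 4 racks.
Total size 179U; any packing needs at least ⌈179/48⌉ = 4 racks.
So 4 is already optimal.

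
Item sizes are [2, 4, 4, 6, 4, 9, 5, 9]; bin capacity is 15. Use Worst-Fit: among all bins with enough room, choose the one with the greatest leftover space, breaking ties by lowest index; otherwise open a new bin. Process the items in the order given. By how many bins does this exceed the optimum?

1

Worst-Fit: [2,4,4] [6,4] [9,5] [9] → 4 bins.
Total size 43; any packing needs at least ⌈43/15⌉ = 3 bins.
An optimal packing achieves that bound: [9,6] [9,5] [4,4,4,2] → 3 bins.
Excess: 4 − 3 = 1.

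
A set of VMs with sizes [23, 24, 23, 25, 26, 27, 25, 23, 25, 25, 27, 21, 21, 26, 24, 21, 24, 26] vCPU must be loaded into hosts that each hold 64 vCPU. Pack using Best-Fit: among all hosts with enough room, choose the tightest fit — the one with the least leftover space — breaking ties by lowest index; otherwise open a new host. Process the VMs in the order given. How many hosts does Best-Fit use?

9

23 vCPU → host 1 (remaining 41 vCPU)
24 vCPU → host 1 (remaining 17 vCPU)
23 vCPU → host 2 (remaining 41 vCPU)
25 vCPU → host 2 (remaining 16 vCPU)
26 vCPU → host 3 (remaining 38 vCPU)
27 vCPU → host 3 (remaining 11 vCPU)
25 vCPU → host 4 (remaining 39 vCPU)
23 vCPU → host 4 (remaining 16 vCPU)
25 vCPU → host 5 (remaining 39 vCPU)
25 vCPU → host 5 (remaining 14 vCPU)
27 vCPU → host 6 (remaining 37 vCPU)
21 vCPU → host 6 (remaining 16 vCPU)
21 vCPU → host 7 (remaining 43 vCPU)
26 vCPU → host 7 (remaining 17 vCPU)
24 vCPU → host 8 (remaining 40 vCPU)
21 vCPU → host 8 (remaining 19 vCPU)
24 vCPU → host 9 (remaining 40 vCPU)
26 vCPU → host 9 (remaining 14 vCPU)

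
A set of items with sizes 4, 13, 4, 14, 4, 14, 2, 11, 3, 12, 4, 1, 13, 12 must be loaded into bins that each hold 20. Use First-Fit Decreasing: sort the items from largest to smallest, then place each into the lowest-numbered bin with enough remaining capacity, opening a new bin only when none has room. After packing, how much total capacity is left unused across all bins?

Sorted descending: 14, 14, 13, 13, 12, 12, 11, 4, 4, 4, 4, 3, 2, 1.
Put 14 in bin 1; 6 remain.
Put 14 in bin 2; 6 remain.
Put 13 in bin 3; 7 remain.
Put 13 in bin 4; 7 remain.
Put 12 in bin 5; 8 remain.
Put 12 in bin 6; 8 remain.
Put 11 in bin 7; 9 remain.
Put 4 in bin 1; 2 remain.
Put 4 in bin 2; 2 remain.
Put 4 in bin 3; 3 remain.
Put 4 in bin 4; 3 remain.
Put 3 in bin 3; 0 remain.
Put 2 in bin 1; 0 remain.
Put 1 in bin 2; 1 remain.
7 bins × 20 = 140; used 111; unused 29.

29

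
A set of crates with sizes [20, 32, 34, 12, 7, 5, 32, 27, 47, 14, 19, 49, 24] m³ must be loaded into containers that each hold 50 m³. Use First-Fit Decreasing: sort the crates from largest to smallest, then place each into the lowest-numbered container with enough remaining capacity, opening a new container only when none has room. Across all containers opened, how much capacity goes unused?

Sorted descending: 49, 47, 34, 32, 32, 27, 24, 20, 19, 14, 12, 7, 5.
49 m³ → container 1 (remaining 1 m³)
47 m³ → container 2 (remaining 3 m³)
34 m³ → container 3 (remaining 16 m³)
32 m³ → container 4 (remaining 18 m³)
32 m³ → container 5 (remaining 18 m³)
27 m³ → container 6 (remaining 23 m³)
24 m³ → container 7 (remaining 26 m³)
20 m³ → container 6 (remaining 3 m³)
19 m³ → container 7 (remaining 7 m³)
14 m³ → container 3 (remaining 2 m³)
12 m³ → container 4 (remaining 6 m³)
7 m³ → container 5 (remaining 11 m³)
5 m³ → container 4 (remaining 1 m³)
7 containers × 50 m³ = 350 m³; used 322 m³; unused 28 m³.

28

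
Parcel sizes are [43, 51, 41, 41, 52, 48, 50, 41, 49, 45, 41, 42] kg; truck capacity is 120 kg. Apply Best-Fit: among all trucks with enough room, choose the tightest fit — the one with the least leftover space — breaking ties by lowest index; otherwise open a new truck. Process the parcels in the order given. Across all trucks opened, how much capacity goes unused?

Put 43 kg in truck 1; 77 kg remain.
Put 51 kg in truck 1; 26 kg remain.
Put 41 kg in truck 2; 79 kg remain.
Put 41 kg in truck 2; 38 kg remain.
Put 52 kg in truck 3; 68 kg remain.
Put 48 kg in truck 3; 20 kg remain.
Put 50 kg in truck 4; 70 kg remain.
Put 41 kg in truck 4; 29 kg remain.
Put 49 kg in truck 5; 71 kg remain.
Put 45 kg in truck 5; 26 kg remain.
Put 41 kg in truck 6; 79 kg remain.
Put 42 kg in truck 6; 37 kg remain.
6 trucks × 120 kg = 720 kg; used 544 kg; unused 176 kg.

176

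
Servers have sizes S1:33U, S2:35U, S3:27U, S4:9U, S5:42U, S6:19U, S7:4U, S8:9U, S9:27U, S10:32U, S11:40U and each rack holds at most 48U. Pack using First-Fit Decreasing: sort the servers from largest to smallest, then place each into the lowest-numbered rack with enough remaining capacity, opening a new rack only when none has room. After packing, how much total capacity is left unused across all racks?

Sorted descending: 42, 40, 35, 33, 32, 27, 27, 19, 9, 9, 4.
42U → rack 1 (remaining 6U)
40U → rack 2 (remaining 8U)
35U → rack 3 (remaining 13U)
33U → rack 4 (remaining 15U)
32U → rack 5 (remaining 16U)
27U → rack 6 (remaining 21U)
27U → rack 7 (remaining 21U)
19U → rack 6 (remaining 2U)
9U → rack 3 (remaining 4U)
9U → rack 4 (remaining 6U)
4U → rack 1 (remaining 2U)
7 racks × 48U = 336U; used 277U; unused 59U.

59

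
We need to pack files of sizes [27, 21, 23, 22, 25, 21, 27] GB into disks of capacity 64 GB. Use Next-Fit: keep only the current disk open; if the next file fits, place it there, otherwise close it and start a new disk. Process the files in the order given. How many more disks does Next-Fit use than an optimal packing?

Next-Fit: [27,21] [23,22] [25,21] [27] → 4 disks.
Total size 166 GB; any packing needs at least ⌈166/64⌉ = 3 disks.
An optimal packing achieves that bound: [27,27] [25,23] [22,21,21] → 3 disks.
Excess: 4 − 3 = 1.

1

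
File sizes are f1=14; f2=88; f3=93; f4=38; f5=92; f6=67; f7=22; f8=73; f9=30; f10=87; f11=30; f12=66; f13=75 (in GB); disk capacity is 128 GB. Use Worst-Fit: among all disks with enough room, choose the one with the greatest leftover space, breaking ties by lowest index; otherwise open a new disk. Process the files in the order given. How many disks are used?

8

f1 (14 GB) → disk 1 (remaining 114 GB)
f2 (88 GB) → disk 1 (remaining 26 GB)
f3 (93 GB) → disk 2 (remaining 35 GB)
f4 (38 GB) → disk 3 (remaining 90 GB)
f5 (92 GB) → disk 4 (remaining 36 GB)
f6 (67 GB) → disk 3 (remaining 23 GB)
f7 (22 GB) → disk 4 (remaining 14 GB)
f8 (73 GB) → disk 5 (remaining 55 GB)
f9 (30 GB) → disk 5 (remaining 25 GB)
f10 (87 GB) → disk 6 (remaining 41 GB)
f11 (30 GB) → disk 6 (remaining 11 GB)
f12 (66 GB) → disk 7 (remaining 62 GB)
f13 (75 GB) → disk 8 (remaining 53 GB)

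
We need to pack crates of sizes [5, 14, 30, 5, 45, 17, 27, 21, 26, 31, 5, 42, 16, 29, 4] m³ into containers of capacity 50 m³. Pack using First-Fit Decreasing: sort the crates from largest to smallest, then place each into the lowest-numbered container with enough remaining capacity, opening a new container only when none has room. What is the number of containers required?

7

Sorted descending: 45, 42, 31, 30, 29, 27, 26, 21, 17, 16, 14, 5, 5, 5, 4.
Put 45 m³ in container 1; 5 m³ remain.
Put 42 m³ in container 2; 8 m³ remain.
Put 31 m³ in container 3; 19 m³ remain.
Put 30 m³ in container 4; 20 m³ remain.
Put 29 m³ in container 5; 21 m³ remain.
Put 27 m³ in container 6; 23 m³ remain.
Put 26 m³ in container 7; 24 m³ remain.
Put 21 m³ in container 5; 0 m³ remain.
Put 17 m³ in container 3; 2 m³ remain.
Put 16 m³ in container 4; 4 m³ remain.
Put 14 m³ in container 6; 9 m³ remain.
Put 5 m³ in container 1; 0 m³ remain.
Put 5 m³ in container 2; 3 m³ remain.
Put 5 m³ in container 6; 4 m³ remain.
Put 4 m³ in container 4; 0 m³ remain.
Final containers: [45,5] [42,5] [31,17] [30,16,4] [29,21] [27,14,5] [26].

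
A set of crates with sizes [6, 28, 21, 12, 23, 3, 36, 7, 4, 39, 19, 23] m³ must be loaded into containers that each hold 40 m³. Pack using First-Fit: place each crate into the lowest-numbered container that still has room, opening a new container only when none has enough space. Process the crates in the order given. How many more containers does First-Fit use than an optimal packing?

1

First-Fit: [6,28,3] [21,12,7] [23,4] [36] [39] [19] [23] → 7 containers.
Total size 221 m³; any packing needs at least ⌈221/40⌉ = 6 containers.
An optimal packing achieves that bound: [39] [36,4] [28,12] [23,7,6,3] [23] [21,19] → 6 containers.
Excess: 7 − 6 = 1.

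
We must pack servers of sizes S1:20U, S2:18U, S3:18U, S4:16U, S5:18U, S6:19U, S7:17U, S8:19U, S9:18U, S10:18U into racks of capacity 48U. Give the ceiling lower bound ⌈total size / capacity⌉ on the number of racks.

4

Total size = 20 + 18 + 18 + 16 + 18 + 19 + 17 + 19 + 18 + 18 = 181U.
⌈181 / 48⌉ = 4.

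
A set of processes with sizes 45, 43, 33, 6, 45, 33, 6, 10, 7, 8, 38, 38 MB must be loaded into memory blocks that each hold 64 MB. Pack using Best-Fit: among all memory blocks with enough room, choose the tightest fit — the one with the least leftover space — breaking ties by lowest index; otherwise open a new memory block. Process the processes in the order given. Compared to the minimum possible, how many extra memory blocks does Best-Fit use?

0

Best-Fit: [45,6,6,7] [43] [33] [45,10,8] [33] [38] [38] → 7 memory blocks.
7 processes exceed 32 MB (half the capacity), and no two of those can share a memory block, so at least 7 memory blocks are needed.
So 7 is already optimal.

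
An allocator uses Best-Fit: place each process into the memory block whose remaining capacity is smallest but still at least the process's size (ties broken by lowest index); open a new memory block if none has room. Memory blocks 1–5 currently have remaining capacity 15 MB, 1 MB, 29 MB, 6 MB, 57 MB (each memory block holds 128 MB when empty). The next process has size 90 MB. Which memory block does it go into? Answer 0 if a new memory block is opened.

No memory block has ≥ 90 MB free, so a new memory block is opened.

0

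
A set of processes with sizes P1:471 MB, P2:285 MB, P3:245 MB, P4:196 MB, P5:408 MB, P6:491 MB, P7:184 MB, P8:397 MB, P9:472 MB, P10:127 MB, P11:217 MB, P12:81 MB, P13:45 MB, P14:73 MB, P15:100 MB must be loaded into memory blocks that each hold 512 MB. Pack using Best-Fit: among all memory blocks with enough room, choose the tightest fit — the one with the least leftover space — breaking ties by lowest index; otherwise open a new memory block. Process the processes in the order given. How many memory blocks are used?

8 memory blocks

P1 (471 MB) → memory block 1 (remaining 41 MB)
P2 (285 MB) → memory block 2 (remaining 227 MB)
P3 (245 MB) → memory block 3 (remaining 267 MB)
P4 (196 MB) → memory block 2 (remaining 31 MB)
P5 (408 MB) → memory block 4 (remaining 104 MB)
P6 (491 MB) → memory block 5 (remaining 21 MB)
P7 (184 MB) → memory block 3 (remaining 83 MB)
P8 (397 MB) → memory block 6 (remaining 115 MB)
P9 (472 MB) → memory block 7 (remaining 40 MB)
P10 (127 MB) → memory block 8 (remaining 385 MB)
P11 (217 MB) → memory block 8 (remaining 168 MB)
P12 (81 MB) → memory block 3 (remaining 2 MB)
P13 (45 MB) → memory block 4 (remaining 59 MB)
P14 (73 MB) → memory block 6 (remaining 42 MB)
P15 (100 MB) → memory block 8 (remaining 68 MB)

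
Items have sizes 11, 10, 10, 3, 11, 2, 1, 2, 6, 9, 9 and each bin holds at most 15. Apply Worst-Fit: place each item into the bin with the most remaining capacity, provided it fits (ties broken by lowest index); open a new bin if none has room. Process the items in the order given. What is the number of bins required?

6

Put 11 in bin 1; 4 remain.
Put 10 in bin 2; 5 remain.
Put 10 in bin 3; 5 remain.
Put 3 in bin 2; 2 remain.
Put 11 in bin 4; 4 remain.
Put 2 in bin 3; 3 remain.
Put 1 in bin 1; 3 remain.
Put 2 in bin 4; 2 remain.
Put 6 in bin 5; 9 remain.
Put 9 in bin 5; 0 remain.
Put 9 in bin 6; 6 remain.
Final bins: [11,1] [10,3] [10,2] [11,2] [6,9] [9].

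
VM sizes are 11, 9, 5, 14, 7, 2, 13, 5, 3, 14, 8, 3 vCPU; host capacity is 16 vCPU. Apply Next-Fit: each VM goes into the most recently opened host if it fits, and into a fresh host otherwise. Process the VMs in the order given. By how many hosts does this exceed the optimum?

Next-Fit: [11] [9,5] [14] [7,2] [13] [5,3] [14] [8,3] → 8 hosts.
Total size 94 vCPU; any packing needs at least ⌈94/16⌉ = 6 hosts.
An optimal packing achieves that bound: [14,2] [14] [13,3] [11,5] [9,7] [8,5,3] → 6 hosts.
Excess: 8 − 6 = 2.

2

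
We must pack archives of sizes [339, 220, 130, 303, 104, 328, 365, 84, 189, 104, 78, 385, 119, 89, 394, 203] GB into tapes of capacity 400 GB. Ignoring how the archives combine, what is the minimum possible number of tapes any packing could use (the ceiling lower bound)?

Total size = 339 + 220 + 130 + 303 + 104 + 328 + 365 + 84 + 189 + 104 + 78 + 385 + 119 + 89 + 394 + 203 = 3434 GB.
⌈3434 / 400⌉ = 9.

9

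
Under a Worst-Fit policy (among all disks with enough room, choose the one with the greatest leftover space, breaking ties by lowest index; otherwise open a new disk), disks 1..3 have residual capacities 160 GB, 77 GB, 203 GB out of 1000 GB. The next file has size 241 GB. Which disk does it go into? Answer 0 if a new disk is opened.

No disk has ≥ 241 GB free, so a new disk is opened.

0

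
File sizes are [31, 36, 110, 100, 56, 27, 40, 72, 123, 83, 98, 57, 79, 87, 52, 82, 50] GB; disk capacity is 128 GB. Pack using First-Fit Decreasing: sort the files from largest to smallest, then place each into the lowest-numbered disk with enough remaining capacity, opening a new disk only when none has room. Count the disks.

11

Sorted descending: 123, 110, 100, 98, 87, 83, 82, 79, 72, 57, 56, 52, 50, 40, 36, 31, 27.
disk 1: place 123 GB, 5 GB left
disk 2: place 110 GB, 18 GB left
disk 3: place 100 GB, 28 GB left
disk 4: place 98 GB, 30 GB left
disk 5: place 87 GB, 41 GB left
disk 6: place 83 GB, 45 GB left
disk 7: place 82 GB, 46 GB left
disk 8: place 79 GB, 49 GB left
disk 9: place 72 GB, 56 GB left
disk 10: place 57 GB, 71 GB left
disk 9: place 56 GB, 0 GB left
disk 10: place 52 GB, 19 GB left
disk 11: place 50 GB, 78 GB left
disk 5: place 40 GB, 1 GB left
disk 6: place 36 GB, 9 GB left
disk 7: place 31 GB, 15 GB left
disk 3: place 27 GB, 1 GB left
Final disks: [123] [110] [100,27] [98] [87,40] [83,36] [82,31] [79] [72,56] [57,52] [50].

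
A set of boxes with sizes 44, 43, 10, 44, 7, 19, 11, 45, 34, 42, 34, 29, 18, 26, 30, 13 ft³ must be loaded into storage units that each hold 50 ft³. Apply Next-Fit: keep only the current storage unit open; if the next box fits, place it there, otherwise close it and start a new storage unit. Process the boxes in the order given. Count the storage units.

12 storage units

44 ft³ → storage unit 1 (remaining 6 ft³)
43 ft³ → storage unit 2 (remaining 7 ft³)
10 ft³ → storage unit 3 (remaining 40 ft³)
44 ft³ → storage unit 4 (remaining 6 ft³)
7 ft³ → storage unit 5 (remaining 43 ft³)
19 ft³ → storage unit 5 (remaining 24 ft³)
11 ft³ → storage unit 5 (remaining 13 ft³)
45 ft³ → storage unit 6 (remaining 5 ft³)
34 ft³ → storage unit 7 (remaining 16 ft³)
42 ft³ → storage unit 8 (remaining 8 ft³)
34 ft³ → storage unit 9 (remaining 16 ft³)
29 ft³ → storage unit 10 (remaining 21 ft³)
18 ft³ → storage unit 10 (remaining 3 ft³)
26 ft³ → storage unit 11 (remaining 24 ft³)
30 ft³ → storage unit 12 (remaining 20 ft³)
13 ft³ → storage unit 12 (remaining 7 ft³)
Final storage units: [44] [43] [10] [44] [7,19,11] [45] [34] [42] [34] [29,18] [26] [30,13].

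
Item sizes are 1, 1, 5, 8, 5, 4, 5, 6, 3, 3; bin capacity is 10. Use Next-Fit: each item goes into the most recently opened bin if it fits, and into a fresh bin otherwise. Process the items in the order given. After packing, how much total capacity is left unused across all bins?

Put 1 in bin 1; 9 remain.
Put 1 in bin 1; 8 remain.
Put 5 in bin 1; 3 remain.
Put 8 in bin 2; 2 remain.
Put 5 in bin 3; 5 remain.
Put 4 in bin 3; 1 remain.
Put 5 in bin 4; 5 remain.
Put 6 in bin 5; 4 remain.
Put 3 in bin 5; 1 remain.
Put 3 in bin 6; 7 remain.
6 bins × 10 = 60; used 41; unused 19.

19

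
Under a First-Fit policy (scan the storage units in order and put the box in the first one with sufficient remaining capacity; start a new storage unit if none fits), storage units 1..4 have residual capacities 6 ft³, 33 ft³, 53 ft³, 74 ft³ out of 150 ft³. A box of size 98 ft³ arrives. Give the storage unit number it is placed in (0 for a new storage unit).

No storage unit has ≥ 98 ft³ free, so a new storage unit is opened.

0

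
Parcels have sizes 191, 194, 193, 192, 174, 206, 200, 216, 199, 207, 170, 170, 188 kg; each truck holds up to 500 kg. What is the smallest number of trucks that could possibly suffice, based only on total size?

Total size = 191 + 194 + 193 + 192 + 174 + 206 + 200 + 216 + 199 + 207 + 170 + 170 + 188 = 2500 kg.
⌈2500 / 500⌉ = 5.

5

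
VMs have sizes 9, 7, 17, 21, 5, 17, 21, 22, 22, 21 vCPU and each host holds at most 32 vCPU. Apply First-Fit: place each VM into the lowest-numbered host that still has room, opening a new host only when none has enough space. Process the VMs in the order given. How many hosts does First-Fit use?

8

Put 9 vCPU in host 1; 23 vCPU remain.
Put 7 vCPU in host 1; 16 vCPU remain.
Put 17 vCPU in host 2; 15 vCPU remain.
Put 21 vCPU in host 3; 11 vCPU remain.
Put 5 vCPU in host 1; 11 vCPU remain.
Put 17 vCPU in host 4; 15 vCPU remain.
Put 21 vCPU in host 5; 11 vCPU remain.
Put 22 vCPU in host 6; 10 vCPU remain.
Put 22 vCPU in host 7; 10 vCPU remain.
Put 21 vCPU in host 8; 11 vCPU remain.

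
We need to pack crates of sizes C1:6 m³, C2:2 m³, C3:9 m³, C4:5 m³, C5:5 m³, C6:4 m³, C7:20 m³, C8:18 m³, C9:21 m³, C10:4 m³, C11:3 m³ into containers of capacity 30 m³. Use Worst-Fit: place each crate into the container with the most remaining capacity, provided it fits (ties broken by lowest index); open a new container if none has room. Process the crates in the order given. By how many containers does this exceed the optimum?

0

Worst-Fit: [6,2,9,5,5] [4,20] [18,4] [21,3] → 4 containers.
Total size 97 m³; any packing needs at least ⌈97/30⌉ = 4 containers.
So 4 is already optimal.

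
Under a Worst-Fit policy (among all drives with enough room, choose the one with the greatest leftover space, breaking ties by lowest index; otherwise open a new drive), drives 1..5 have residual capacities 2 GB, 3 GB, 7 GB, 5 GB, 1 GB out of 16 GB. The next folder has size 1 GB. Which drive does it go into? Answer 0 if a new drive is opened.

3

Drives with room: drive 1 (2 GB), drive 2 (3 GB), drive 3 (7 GB), drive 4 (5 GB), drive 5 (1 GB).
Most room is drive 3 with 7 GB free.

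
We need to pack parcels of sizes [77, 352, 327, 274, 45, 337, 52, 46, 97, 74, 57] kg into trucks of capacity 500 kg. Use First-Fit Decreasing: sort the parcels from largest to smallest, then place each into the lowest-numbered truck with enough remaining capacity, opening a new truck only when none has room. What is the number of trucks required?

Sorted descending: 352, 337, 327, 274, 97, 77, 74, 57, 52, 46, 45.
352 kg → truck 1 (remaining 148 kg)
337 kg → truck 2 (remaining 163 kg)
327 kg → truck 3 (remaining 173 kg)
274 kg → truck 4 (remaining 226 kg)
97 kg → truck 1 (remaining 51 kg)
77 kg → truck 2 (remaining 86 kg)
74 kg → truck 2 (remaining 12 kg)
57 kg → truck 3 (remaining 116 kg)
52 kg → truck 3 (remaining 64 kg)
46 kg → truck 1 (remaining 5 kg)
45 kg → truck 3 (remaining 19 kg)
Final trucks: [352,97,46] [337,77,74] [327,57,52,45] [274].

4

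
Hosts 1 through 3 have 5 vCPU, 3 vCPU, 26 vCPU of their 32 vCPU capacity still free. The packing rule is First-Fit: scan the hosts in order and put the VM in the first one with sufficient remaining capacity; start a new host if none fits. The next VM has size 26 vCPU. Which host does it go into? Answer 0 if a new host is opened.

3

Hosts with room: host 3 (26 vCPU).
The first with room is host 3.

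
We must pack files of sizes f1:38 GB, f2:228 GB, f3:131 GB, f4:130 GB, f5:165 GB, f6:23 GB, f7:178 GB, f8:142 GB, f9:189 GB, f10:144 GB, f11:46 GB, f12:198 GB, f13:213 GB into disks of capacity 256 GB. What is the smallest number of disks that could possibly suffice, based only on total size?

8 disks

Total size = 38 + 228 + 131 + 130 + 165 + 23 + 178 + 142 + 189 + 144 + 46 + 198 + 213 = 1825 GB.
⌈1825 / 256⌉ = 8.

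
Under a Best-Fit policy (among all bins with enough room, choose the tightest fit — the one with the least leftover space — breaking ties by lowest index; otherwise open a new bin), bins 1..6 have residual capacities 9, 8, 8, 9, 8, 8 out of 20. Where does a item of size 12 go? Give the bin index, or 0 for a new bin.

No bin has ≥ 12 free, so a new bin is opened.

0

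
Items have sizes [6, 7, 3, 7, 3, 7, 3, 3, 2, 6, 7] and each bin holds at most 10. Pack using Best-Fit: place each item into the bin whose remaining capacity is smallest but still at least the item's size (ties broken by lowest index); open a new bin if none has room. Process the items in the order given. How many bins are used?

bin 1: place 6, 4 left
bin 2: place 7, 3 left
bin 2: place 3, 0 left
bin 3: place 7, 3 left
bin 3: place 3, 0 left
bin 4: place 7, 3 left
bin 4: place 3, 0 left
bin 1: place 3, 1 left
bin 5: place 2, 8 left
bin 5: place 6, 2 left
bin 6: place 7, 3 left

6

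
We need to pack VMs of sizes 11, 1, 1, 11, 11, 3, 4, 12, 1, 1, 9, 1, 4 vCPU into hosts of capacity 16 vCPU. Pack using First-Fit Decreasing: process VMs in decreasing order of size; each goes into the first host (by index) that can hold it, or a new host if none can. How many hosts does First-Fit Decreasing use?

5 hosts

Sorted descending: 12, 11, 11, 11, 9, 4, 4, 3, 1, 1, 1, 1, 1.
host 1: place 12 vCPU, 4 vCPU left
host 2: place 11 vCPU, 5 vCPU left
host 3: place 11 vCPU, 5 vCPU left
host 4: place 11 vCPU, 5 vCPU left
host 5: place 9 vCPU, 7 vCPU left
host 1: place 4 vCPU, 0 vCPU left
host 2: place 4 vCPU, 1 vCPU left
host 3: place 3 vCPU, 2 vCPU left
host 2: place 1 vCPU, 0 vCPU left
host 3: place 1 vCPU, 1 vCPU left
host 3: place 1 vCPU, 0 vCPU left
host 4: place 1 vCPU, 4 vCPU left
host 4: place 1 vCPU, 3 vCPU left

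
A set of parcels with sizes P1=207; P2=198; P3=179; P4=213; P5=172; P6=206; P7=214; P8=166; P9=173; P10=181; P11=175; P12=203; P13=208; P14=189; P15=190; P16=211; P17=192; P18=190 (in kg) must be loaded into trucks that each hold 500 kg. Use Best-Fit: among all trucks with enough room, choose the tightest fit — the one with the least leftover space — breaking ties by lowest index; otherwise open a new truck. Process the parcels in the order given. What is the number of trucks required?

9

truck 1: place P1 (207 kg), 293 kg left
truck 1: place P2 (198 kg), 95 kg left
truck 2: place P3 (179 kg), 321 kg left
truck 2: place P4 (213 kg), 108 kg left
truck 3: place P5 (172 kg), 328 kg left
truck 3: place P6 (206 kg), 122 kg left
truck 4: place P7 (214 kg), 286 kg left
truck 4: place P8 (166 kg), 120 kg left
truck 5: place P9 (173 kg), 327 kg left
truck 5: place P10 (181 kg), 146 kg left
truck 6: place P11 (175 kg), 325 kg left
truck 6: place P12 (203 kg), 122 kg left
truck 7: place P13 (208 kg), 292 kg left
truck 7: place P14 (189 kg), 103 kg left
truck 8: place P15 (190 kg), 310 kg left
truck 8: place P16 (211 kg), 99 kg left
truck 9: place P17 (192 kg), 308 kg left
truck 9: place P18 (190 kg), 118 kg left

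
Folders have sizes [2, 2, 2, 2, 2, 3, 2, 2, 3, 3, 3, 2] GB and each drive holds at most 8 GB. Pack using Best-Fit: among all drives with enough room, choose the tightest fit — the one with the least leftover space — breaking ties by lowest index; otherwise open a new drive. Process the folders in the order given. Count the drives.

4

2 GB → drive 1 (remaining 6 GB)
2 GB → drive 1 (remaining 4 GB)
2 GB → drive 1 (remaining 2 GB)
2 GB → drive 1 (remaining 0 GB)
2 GB → drive 2 (remaining 6 GB)
3 GB → drive 2 (remaining 3 GB)
2 GB → drive 2 (remaining 1 GB)
2 GB → drive 3 (remaining 6 GB)
3 GB → drive 3 (remaining 3 GB)
3 GB → drive 3 (remaining 0 GB)
3 GB → drive 4 (remaining 5 GB)
2 GB → drive 4 (remaining 3 GB)
Final drives: [2,2,2,2] [2,3,2] [2,3,3] [3,2].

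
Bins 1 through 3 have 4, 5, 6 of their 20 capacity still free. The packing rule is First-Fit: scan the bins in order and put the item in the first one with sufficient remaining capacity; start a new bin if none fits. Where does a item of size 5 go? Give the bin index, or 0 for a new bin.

Bins with room: bin 2 (5), bin 3 (6).
The first with room is bin 2.

2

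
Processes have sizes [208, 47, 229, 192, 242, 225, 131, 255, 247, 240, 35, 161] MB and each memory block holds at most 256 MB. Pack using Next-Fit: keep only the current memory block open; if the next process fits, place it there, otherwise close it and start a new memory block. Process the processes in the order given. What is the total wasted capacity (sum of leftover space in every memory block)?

Put 208 MB in memory block 1; 48 MB remain.
Put 47 MB in memory block 1; 1 MB remain.
Put 229 MB in memory block 2; 27 MB remain.
Put 192 MB in memory block 3; 64 MB remain.
Put 242 MB in memory block 4; 14 MB remain.
Put 225 MB in memory block 5; 31 MB remain.
Put 131 MB in memory block 6; 125 MB remain.
Put 255 MB in memory block 7; 1 MB remain.
Put 247 MB in memory block 8; 9 MB remain.
Put 240 MB in memory block 9; 16 MB remain.
Put 35 MB in memory block 10; 221 MB remain.
Put 161 MB in memory block 10; 60 MB remain.
10 memory blocks × 256 MB = 2560 MB; used 2212 MB; unused 348 MB.

348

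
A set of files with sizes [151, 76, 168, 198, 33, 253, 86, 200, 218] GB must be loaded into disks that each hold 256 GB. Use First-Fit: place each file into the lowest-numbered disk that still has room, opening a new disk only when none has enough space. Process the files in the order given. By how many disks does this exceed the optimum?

1

First-Fit: [151,76] [168,33] [198] [253] [86] [200] [218] → 7 disks.
Total size 1383 GB; any packing needs at least ⌈1383/256⌉ = 6 disks.
An optimal packing achieves that bound: [253] [218,33] [200] [198] [168,86] [151,76] → 6 disks.
Excess: 7 − 6 = 1.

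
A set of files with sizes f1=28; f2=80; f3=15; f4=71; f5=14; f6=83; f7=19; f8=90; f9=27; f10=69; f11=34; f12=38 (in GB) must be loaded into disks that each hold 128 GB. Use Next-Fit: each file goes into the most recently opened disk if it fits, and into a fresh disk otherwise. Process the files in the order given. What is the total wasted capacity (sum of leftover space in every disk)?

200

disk 1: place f1 (28 GB), 100 GB left
disk 1: place f2 (80 GB), 20 GB left
disk 1: place f3 (15 GB), 5 GB left
disk 2: place f4 (71 GB), 57 GB left
disk 2: place f5 (14 GB), 43 GB left
disk 3: place f6 (83 GB), 45 GB left
disk 3: place f7 (19 GB), 26 GB left
disk 4: place f8 (90 GB), 38 GB left
disk 4: place f9 (27 GB), 11 GB left
disk 5: place f10 (69 GB), 59 GB left
disk 5: place f11 (34 GB), 25 GB left
disk 6: place f12 (38 GB), 90 GB left
6 disks × 128 GB = 768 GB; used 568 GB; unused 200 GB.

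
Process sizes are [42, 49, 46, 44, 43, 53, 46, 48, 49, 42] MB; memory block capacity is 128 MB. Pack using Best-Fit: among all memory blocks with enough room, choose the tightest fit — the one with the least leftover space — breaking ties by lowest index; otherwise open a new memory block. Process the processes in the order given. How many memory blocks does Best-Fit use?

Put 42 MB in memory block 1; 86 MB remain.
Put 49 MB in memory block 1; 37 MB remain.
Put 46 MB in memory block 2; 82 MB remain.
Put 44 MB in memory block 2; 38 MB remain.
Put 43 MB in memory block 3; 85 MB remain.
Put 53 MB in memory block 3; 32 MB remain.
Put 46 MB in memory block 4; 82 MB remain.
Put 48 MB in memory block 4; 34 MB remain.
Put 49 MB in memory block 5; 79 MB remain.
Put 42 MB in memory block 5; 37 MB remain.
Final memory blocks: [42,49] [46,44] [43,53] [46,48] [49,42].

5 memory blocks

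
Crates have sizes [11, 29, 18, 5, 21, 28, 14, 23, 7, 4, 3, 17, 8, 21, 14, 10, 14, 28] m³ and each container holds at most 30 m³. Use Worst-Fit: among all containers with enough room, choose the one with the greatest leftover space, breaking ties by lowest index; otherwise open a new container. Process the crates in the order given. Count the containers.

11 containers

Put 11 m³ in container 1; 19 m³ remain.
Put 29 m³ in container 2; 1 m³ remain.
Put 18 m³ in container 1; 1 m³ remain.
Put 5 m³ in container 3; 25 m³ remain.
Put 21 m³ in container 3; 4 m³ remain.
Put 28 m³ in container 4; 2 m³ remain.
Put 14 m³ in container 5; 16 m³ remain.
Put 23 m³ in container 6; 7 m³ remain.
Put 7 m³ in container 5; 9 m³ remain.
Put 4 m³ in container 5; 5 m³ remain.
Put 3 m³ in container 6; 4 m³ remain.
Put 17 m³ in container 7; 13 m³ remain.
Put 8 m³ in container 7; 5 m³ remain.
Put 21 m³ in container 8; 9 m³ remain.
Put 14 m³ in container 9; 16 m³ remain.
Put 10 m³ in container 9; 6 m³ remain.
Put 14 m³ in container 10; 16 m³ remain.
Put 28 m³ in container 11; 2 m³ remain.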